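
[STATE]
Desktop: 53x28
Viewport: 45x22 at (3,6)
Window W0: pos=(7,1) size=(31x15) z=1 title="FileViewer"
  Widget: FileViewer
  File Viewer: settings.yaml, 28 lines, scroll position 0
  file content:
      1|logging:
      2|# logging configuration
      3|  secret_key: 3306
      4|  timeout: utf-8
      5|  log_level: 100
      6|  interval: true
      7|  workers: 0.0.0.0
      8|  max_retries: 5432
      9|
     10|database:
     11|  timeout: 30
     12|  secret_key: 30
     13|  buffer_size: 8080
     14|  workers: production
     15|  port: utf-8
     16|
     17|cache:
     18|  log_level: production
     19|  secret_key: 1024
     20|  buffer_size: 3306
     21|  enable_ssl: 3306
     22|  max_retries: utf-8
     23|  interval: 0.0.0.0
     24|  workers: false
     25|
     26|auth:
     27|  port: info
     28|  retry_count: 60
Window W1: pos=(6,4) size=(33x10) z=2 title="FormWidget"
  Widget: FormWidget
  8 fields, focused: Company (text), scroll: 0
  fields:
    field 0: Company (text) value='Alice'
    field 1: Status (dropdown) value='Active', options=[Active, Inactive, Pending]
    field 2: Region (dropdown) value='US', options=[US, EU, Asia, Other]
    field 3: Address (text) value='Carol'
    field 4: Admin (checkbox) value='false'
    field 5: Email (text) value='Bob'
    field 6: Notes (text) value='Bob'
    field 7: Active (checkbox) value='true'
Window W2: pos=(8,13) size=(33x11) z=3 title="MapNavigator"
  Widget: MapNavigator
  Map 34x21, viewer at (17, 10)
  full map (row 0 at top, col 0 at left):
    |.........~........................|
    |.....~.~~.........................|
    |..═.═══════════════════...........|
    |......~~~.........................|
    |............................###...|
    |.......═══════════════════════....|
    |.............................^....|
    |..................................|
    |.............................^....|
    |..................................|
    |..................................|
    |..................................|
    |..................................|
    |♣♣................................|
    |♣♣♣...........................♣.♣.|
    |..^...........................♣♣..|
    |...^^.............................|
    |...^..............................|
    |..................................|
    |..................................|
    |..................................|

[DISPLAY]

   ┠───────────────────────────────┨         
   ┃> Company:    [Alice          ]┃         
   ┃  Status:     [Active        ▼]┃         
   ┃  Region:     [US            ▼]┃         
   ┃  Address:    [Carol          ]┃         
   ┃  Admin:      [ ]              ┃         
   ┃  Email:      [Bob            ]┃         
   ┗━┏━━━━━━━━━━━━━━━━━━━━━━━━━━━━━━━┓       
    ┃┃ MapNavigator                  ┃       
    ┗┠───────────────────────────────┨       
     ┃...............................┃       
     ┃...........................^...┃       
     ┃...............................┃       
     ┃...............@...............┃       
     ┃...............................┃       
     ┃...............................┃       
     ┃...............................┃       
     ┗━━━━━━━━━━━━━━━━━━━━━━━━━━━━━━━┛       
                                             
                                             
                                             
                                             


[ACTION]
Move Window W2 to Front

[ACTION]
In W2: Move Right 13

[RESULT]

   ┠───────────────────────────────┨         
   ┃> Company:    [Alice          ]┃         
   ┃  Status:     [Active        ▼]┃         
   ┃  Region:     [US            ▼]┃         
   ┃  Address:    [Carol          ]┃         
   ┃  Admin:      [ ]              ┃         
   ┃  Email:      [Bob            ]┃         
   ┗━┏━━━━━━━━━━━━━━━━━━━━━━━━━━━━━━━┓       
    ┃┃ MapNavigator                  ┃       
    ┗┠───────────────────────────────┨       
     ┃...................            ┃       
     ┃..............^....            ┃       
     ┃...................            ┃       
     ┃...............@...            ┃       
     ┃...................            ┃       
     ┃...................            ┃       
     ┃...................            ┃       
     ┗━━━━━━━━━━━━━━━━━━━━━━━━━━━━━━━┛       
                                             
                                             
                                             
                                             


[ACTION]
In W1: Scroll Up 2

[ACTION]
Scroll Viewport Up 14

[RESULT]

                                             
    ┏━━━━━━━━━━━━━━━━━━━━━━━━━━━━━┓          
    ┃ FileViewer                  ┃          
    ┠─────────────────────────────┨          
   ┏━━━━━━━━━━━━━━━━━━━━━━━━━━━━━━━┓         
   ┃ FormWidget                    ┃         
   ┠───────────────────────────────┨         
   ┃> Company:    [Alice          ]┃         
   ┃  Status:     [Active        ▼]┃         
   ┃  Region:     [US            ▼]┃         
   ┃  Address:    [Carol          ]┃         
   ┃  Admin:      [ ]              ┃         
   ┃  Email:      [Bob            ]┃         
   ┗━┏━━━━━━━━━━━━━━━━━━━━━━━━━━━━━━━┓       
    ┃┃ MapNavigator                  ┃       
    ┗┠───────────────────────────────┨       
     ┃...................            ┃       
     ┃..............^....            ┃       
     ┃...................            ┃       
     ┃...............@...            ┃       
     ┃...................            ┃       
     ┃...................            ┃       


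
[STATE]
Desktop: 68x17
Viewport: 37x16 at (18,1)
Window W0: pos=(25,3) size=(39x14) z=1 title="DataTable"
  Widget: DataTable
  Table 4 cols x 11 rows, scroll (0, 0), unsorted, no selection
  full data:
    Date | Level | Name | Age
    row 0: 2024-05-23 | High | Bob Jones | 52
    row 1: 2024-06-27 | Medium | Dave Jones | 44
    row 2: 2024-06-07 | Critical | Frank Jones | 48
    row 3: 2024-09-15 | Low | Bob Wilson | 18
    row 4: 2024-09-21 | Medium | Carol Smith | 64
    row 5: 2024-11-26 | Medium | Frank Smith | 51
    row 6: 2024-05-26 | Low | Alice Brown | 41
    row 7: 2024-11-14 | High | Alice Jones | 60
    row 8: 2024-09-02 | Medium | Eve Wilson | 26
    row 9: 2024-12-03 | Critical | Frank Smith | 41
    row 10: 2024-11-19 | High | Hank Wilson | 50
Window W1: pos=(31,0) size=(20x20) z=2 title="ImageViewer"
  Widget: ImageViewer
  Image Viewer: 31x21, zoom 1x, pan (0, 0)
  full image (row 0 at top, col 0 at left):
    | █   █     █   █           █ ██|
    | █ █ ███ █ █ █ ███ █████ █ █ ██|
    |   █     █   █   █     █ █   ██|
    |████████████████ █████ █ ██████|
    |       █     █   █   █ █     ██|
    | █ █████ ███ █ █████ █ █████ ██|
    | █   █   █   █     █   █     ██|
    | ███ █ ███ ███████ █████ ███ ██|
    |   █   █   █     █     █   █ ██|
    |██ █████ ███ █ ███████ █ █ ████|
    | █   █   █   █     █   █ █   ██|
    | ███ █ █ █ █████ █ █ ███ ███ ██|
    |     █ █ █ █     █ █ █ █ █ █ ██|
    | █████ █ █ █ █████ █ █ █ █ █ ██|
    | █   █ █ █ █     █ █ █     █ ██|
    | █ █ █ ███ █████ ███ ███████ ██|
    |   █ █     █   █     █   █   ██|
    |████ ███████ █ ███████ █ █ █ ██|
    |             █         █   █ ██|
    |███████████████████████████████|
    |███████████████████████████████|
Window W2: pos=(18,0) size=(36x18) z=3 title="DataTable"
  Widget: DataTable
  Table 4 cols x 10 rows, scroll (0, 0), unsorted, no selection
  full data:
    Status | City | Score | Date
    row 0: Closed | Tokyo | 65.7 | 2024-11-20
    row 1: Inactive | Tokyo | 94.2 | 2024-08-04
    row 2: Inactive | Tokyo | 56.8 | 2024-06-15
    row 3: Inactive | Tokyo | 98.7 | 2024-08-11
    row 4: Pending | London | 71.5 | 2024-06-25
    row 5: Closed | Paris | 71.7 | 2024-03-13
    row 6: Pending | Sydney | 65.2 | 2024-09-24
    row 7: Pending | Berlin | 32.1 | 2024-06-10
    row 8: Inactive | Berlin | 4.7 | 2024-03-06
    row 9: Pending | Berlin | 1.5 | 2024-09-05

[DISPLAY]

┃ DataTable                        ┃ 
┠──────────────────────────────────┨ 
┃Status  │City  │Score│Date        ┃━
┃────────┼──────┼─────┼──────────  ┃ 
┃Closed  │Tokyo │65.7 │2024-11-20  ┃─
┃Inactive│Tokyo │94.2 │2024-08-04  ┃ 
┃Inactive│Tokyo │56.8 │2024-06-15  ┃─
┃Inactive│Tokyo │98.7 │2024-08-11  ┃s
┃Pending │London│71.5 │2024-06-25  ┃e
┃Closed  │Paris │71.7 │2024-03-13  ┃n
┃Pending │Sydney│65.2 │2024-09-24  ┃o
┃Pending │Berlin│32.1 │2024-06-10  ┃i
┃Inactive│Berlin│4.7  │2024-03-06  ┃i
┃Pending │Berlin│1.5  │2024-09-05  ┃o
┃                                  ┃n
┃                                  ┃━


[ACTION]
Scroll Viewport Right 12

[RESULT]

                       ┃             
───────────────────────┨             
ty  │Score│Date        ┃━━━━━━━━━┓   
────┼─────┼──────────  ┃         ┃   
kyo │65.7 │2024-11-20  ┃─────────┨   
kyo │94.2 │2024-08-04  ┃   │Age  ┃   
kyo │56.8 │2024-06-15  ┃───┼───  ┃   
kyo │98.7 │2024-08-11  ┃s  │52   ┃   
ndon│71.5 │2024-06-25  ┃es │44   ┃   
ris │71.7 │2024-03-13  ┃nes│48   ┃   
dney│65.2 │2024-09-24  ┃on │18   ┃   
rlin│32.1 │2024-06-10  ┃ith│64   ┃   
rlin│4.7  │2024-03-06  ┃ith│51   ┃   
rlin│1.5  │2024-09-05  ┃own│41   ┃   
                       ┃nes│60   ┃   
                       ┃━━━━━━━━━┛   


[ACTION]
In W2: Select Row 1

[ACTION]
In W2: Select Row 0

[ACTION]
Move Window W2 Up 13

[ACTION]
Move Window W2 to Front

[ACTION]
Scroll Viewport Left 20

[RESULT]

        ┃ DataTable                  
        ┠────────────────────────────
        ┃Status  │City  │Score│Date  
        ┃────────┼──────┼─────┼──────
        ┃>losed  │Tokyo │65.7 │2024-1
        ┃Inactive│Tokyo │94.2 │2024-0
        ┃Inactive│Tokyo │56.8 │2024-0
        ┃Inactive│Tokyo │98.7 │2024-0
        ┃Pending │London│71.5 │2024-0
        ┃Closed  │Paris │71.7 │2024-0
        ┃Pending │Sydney│65.2 │2024-0
        ┃Pending │Berlin│32.1 │2024-0
        ┃Inactive│Berlin│4.7  │2024-0
        ┃Pending │Berlin│1.5  │2024-0
        ┃                            
        ┃                            


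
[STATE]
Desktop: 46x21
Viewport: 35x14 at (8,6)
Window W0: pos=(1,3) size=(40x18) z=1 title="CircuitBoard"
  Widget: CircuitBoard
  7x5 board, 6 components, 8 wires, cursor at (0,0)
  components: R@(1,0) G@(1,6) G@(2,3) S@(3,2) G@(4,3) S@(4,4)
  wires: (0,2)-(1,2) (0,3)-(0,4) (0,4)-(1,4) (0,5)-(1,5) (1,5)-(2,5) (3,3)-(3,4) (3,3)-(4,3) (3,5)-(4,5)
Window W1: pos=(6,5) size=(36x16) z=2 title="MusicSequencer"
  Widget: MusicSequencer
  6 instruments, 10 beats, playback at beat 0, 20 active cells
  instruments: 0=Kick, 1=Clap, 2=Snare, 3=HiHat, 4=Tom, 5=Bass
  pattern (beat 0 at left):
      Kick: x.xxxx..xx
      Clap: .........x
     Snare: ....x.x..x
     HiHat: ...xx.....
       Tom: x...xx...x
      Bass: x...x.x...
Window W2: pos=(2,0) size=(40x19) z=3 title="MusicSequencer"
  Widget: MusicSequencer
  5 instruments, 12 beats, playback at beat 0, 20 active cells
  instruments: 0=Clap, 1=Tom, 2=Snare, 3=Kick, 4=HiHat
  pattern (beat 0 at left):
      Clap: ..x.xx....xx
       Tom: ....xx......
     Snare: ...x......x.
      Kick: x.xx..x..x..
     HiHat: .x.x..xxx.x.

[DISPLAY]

e···█······█·                    ┃ 
k█·██··█··█··                    ┃ 
t·█·█··███·█·                    ┃ 
                                 ┃ 
                                 ┃ 
                                 ┃ 
                                 ┃ 
                                 ┃ 
                                 ┃ 
                                 ┃ 
                                 ┃ 
                                 ┃ 
━━━━━━━━━━━━━━━━━━━━━━━━━━━━━━━━━┛ 
                                 ┃ 


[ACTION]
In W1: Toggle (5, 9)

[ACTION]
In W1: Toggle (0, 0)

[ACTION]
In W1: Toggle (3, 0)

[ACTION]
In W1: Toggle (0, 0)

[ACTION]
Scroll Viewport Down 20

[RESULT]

k█·██··█··█··                    ┃ 
t·█·█··███·█·                    ┃ 
                                 ┃ 
                                 ┃ 
                                 ┃ 
                                 ┃ 
                                 ┃ 
                                 ┃ 
                                 ┃ 
                                 ┃ 
                                 ┃ 
━━━━━━━━━━━━━━━━━━━━━━━━━━━━━━━━━┛ 
                                 ┃ 
━━━━━━━━━━━━━━━━━━━━━━━━━━━━━━━━━┛ 


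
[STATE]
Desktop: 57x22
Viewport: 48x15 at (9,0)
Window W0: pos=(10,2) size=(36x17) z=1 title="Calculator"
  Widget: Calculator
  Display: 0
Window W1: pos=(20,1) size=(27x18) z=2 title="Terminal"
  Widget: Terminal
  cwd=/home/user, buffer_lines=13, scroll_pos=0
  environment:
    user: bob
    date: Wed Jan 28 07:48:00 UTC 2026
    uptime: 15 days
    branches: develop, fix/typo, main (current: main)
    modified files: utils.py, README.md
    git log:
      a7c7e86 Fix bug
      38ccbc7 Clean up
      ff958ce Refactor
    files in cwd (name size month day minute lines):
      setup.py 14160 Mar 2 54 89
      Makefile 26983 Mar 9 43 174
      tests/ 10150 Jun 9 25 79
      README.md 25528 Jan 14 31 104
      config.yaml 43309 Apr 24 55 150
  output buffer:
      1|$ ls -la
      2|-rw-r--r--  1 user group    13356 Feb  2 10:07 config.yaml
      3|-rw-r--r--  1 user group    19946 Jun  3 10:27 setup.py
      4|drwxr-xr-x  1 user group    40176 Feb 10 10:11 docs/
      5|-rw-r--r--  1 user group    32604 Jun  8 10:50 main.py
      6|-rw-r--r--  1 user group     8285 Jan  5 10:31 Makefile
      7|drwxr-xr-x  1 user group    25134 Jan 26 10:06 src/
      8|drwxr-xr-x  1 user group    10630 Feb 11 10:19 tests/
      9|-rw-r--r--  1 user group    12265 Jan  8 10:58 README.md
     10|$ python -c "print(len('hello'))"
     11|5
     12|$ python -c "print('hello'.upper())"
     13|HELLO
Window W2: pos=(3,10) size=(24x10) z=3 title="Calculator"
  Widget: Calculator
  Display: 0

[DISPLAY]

                                                
           ┏━━━━━━━━━━━━━━━━━━━━━━━━━┓          
 ┏━━━━━━━━━┃ Terminal                ┃          
 ┃ Calculat┠─────────────────────────┨          
 ┠─────────┃$ ls -la                 ┃          
 ┃         ┃-rw-r--r--  1 user group ┃          
 ┃┌───┬───┬┃-rw-r--r--  1 user group ┃          
 ┃│ 7 │ 8 │┃drwxr-xr-x  1 user group ┃          
 ┃├───┼───┼┃-rw-r--r--  1 user group ┃          
 ┃│ 4 │ 5 │┃-rw-r--r--  1 user group ┃          
━━━━━━━━━━━━━━━━━┓xr-x  1 user group ┃          
ulator           ┃xr-x  1 user group ┃          
─────────────────┨-r--  1 user group ┃          
                0┃on -c "print(len('h┃          
───┬───┬───┐     ┃                   ┃          


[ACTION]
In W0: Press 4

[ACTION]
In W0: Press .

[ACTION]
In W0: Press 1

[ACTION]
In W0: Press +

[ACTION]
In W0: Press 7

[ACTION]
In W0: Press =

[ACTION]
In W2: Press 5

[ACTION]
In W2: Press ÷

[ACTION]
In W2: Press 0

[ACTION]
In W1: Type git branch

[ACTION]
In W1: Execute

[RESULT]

                                                
           ┏━━━━━━━━━━━━━━━━━━━━━━━━━┓          
 ┏━━━━━━━━━┃ Terminal                ┃          
 ┃ Calculat┠─────────────────────────┨          
 ┠─────────┃-rw-r--r--  1 user group ┃          
 ┃         ┃-rw-r--r--  1 user group ┃          
 ┃┌───┬───┬┃drwxr-xr-x  1 user group ┃          
 ┃│ 7 │ 8 │┃drwxr-xr-x  1 user group ┃          
 ┃├───┼───┼┃-rw-r--r--  1 user group ┃          
 ┃│ 4 │ 5 │┃$ python -c "print(len('h┃          
━━━━━━━━━━━━━━━━━┓                   ┃          
ulator           ┃on -c "print('hello┃          
─────────────────┨                   ┃          
                0┃branch             ┃          
───┬───┬───┐     ┃lop                ┃          


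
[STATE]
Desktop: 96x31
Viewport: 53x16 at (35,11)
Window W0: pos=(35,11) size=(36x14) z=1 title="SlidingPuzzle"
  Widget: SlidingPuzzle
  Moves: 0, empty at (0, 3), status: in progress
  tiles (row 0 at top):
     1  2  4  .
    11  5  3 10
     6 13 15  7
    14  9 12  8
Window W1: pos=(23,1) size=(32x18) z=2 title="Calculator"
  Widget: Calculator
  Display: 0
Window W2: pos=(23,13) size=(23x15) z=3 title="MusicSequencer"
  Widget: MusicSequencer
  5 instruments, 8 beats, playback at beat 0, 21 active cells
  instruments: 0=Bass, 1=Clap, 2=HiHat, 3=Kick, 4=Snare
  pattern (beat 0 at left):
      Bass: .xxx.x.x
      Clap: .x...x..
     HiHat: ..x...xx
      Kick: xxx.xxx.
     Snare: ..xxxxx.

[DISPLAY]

─┼───┤             ┃━━━━━━━━━━━━━━━┓                 
 │ + │             ┃               ┃                 
━━━━━━━━━━┓        ┃───────────────┨                 
ncer      ┃        ┃─┐             ┃                 
──────────┨        ┃ │             ┃                 
567       ┃        ┃─┤             ┃                 
█·█       ┃        ┃ │             ┃                 
█··       ┃━━━━━━━━┛─┤             ┃                 
·██       ┃│ 15 │  7 │             ┃                 
██·       ┃┼────┼────┤             ┃                 
██·       ┃│ 12 │  8 │             ┃                 
          ┃┴────┴────┘             ┃                 
          ┃                        ┃                 
          ┃━━━━━━━━━━━━━━━━━━━━━━━━┛                 
          ┃                                          
          ┃                                          


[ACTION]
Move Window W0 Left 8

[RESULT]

─┼───┤             ┃━━━━━━━┓                         
 │ + │             ┃       ┃                         
━━━━━━━━━━┓        ┃───────┨                         
ncer      ┃        ┃       ┃                         
──────────┨        ┃       ┃                         
567       ┃        ┃       ┃                         
█·█       ┃        ┃       ┃                         
█··       ┃━━━━━━━━┛       ┃                         
·██       ┃7 │             ┃                         
██·       ┃──┤             ┃                         
██·       ┃8 │             ┃                         
          ┃──┘             ┃                         
          ┃                ┃                         
          ┃━━━━━━━━━━━━━━━━┛                         
          ┃                                          
          ┃                                          


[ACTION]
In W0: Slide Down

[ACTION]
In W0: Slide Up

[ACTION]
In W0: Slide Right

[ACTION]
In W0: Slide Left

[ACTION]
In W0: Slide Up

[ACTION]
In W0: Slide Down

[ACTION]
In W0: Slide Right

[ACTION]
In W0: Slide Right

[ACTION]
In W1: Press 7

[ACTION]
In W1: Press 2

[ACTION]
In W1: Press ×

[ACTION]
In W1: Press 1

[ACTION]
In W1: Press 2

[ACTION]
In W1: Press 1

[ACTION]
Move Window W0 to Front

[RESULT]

━━━━━━━━━━━━━━━━━━━━━━━━━━━┓                         
gPuzzle                    ┃                         
───────────────────────────┨                         
───┬────┬────┐             ┃                         
 2 │  4 │ 10 │             ┃                         
───┼────┼────┤             ┃                         
   │  5 │  3 │             ┃                         
───┼────┼────┤             ┃                         
13 │ 15 │  7 │             ┃                         
───┼────┼────┤             ┃                         
 9 │ 12 │  8 │             ┃                         
───┴────┴────┘             ┃                         
7                          ┃                         
━━━━━━━━━━━━━━━━━━━━━━━━━━━┛                         
          ┃                                          
          ┃                                          


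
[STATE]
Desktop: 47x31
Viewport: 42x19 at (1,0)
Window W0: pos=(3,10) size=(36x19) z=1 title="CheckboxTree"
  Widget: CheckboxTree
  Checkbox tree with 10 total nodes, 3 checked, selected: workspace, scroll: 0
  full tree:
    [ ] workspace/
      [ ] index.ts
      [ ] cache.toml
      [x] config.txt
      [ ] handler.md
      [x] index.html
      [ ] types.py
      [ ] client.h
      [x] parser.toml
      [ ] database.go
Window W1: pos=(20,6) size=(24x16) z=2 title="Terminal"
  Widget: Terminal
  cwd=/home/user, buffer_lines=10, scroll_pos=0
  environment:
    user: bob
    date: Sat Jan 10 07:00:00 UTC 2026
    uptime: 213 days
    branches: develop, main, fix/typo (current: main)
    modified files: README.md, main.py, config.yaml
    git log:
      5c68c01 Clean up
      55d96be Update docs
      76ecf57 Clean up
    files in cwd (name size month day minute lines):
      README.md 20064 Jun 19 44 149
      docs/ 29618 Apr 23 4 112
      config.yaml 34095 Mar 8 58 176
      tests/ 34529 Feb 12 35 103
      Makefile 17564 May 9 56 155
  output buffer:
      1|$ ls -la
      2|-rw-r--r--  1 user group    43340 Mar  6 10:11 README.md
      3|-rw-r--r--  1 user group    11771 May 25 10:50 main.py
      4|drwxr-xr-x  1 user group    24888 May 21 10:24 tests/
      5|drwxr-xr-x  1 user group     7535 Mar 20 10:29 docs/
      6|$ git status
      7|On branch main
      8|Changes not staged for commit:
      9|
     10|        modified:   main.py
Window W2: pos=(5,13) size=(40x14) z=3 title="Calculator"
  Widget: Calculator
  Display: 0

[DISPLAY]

                                          
                                          
                                          
                                          
                                          
                                          
                   ┏━━━━━━━━━━━━━━━━━━━━━━
                   ┃ Terminal             
                   ┠──────────────────────
                   ┃$ ls -la              
  ┏━━━━━━━━━━━━━━━━┃-rw-r--r--  1 user gro
  ┃ CheckboxTree   ┃-rw-r--r--  1 user gro
  ┠────────────────┃drwxr-xr-x  1 user gro
  ┃>┏━━━━━━━━━━━━━━━━━━━━━━━━━━━━━━━━━━━━━
  ┃ ┃ Calculator                          
  ┃ ┠─────────────────────────────────────
  ┃ ┃                                     
  ┃ ┃┌───┬───┬───┬───┐                    
  ┃ ┃│ 7 │ 8 │ 9 │ ÷ │                    


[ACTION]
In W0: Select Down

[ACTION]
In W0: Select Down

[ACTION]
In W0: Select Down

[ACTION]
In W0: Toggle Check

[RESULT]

                                          
                                          
                                          
                                          
                                          
                                          
                   ┏━━━━━━━━━━━━━━━━━━━━━━
                   ┃ Terminal             
                   ┠──────────────────────
                   ┃$ ls -la              
  ┏━━━━━━━━━━━━━━━━┃-rw-r--r--  1 user gro
  ┃ CheckboxTree   ┃-rw-r--r--  1 user gro
  ┠────────────────┃drwxr-xr-x  1 user gro
  ┃ ┏━━━━━━━━━━━━━━━━━━━━━━━━━━━━━━━━━━━━━
  ┃ ┃ Calculator                          
  ┃ ┠─────────────────────────────────────
  ┃>┃                                     
  ┃ ┃┌───┬───┬───┬───┐                    
  ┃ ┃│ 7 │ 8 │ 9 │ ÷ │                    


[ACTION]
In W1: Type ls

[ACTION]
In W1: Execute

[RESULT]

                                          
                                          
                                          
                                          
                                          
                                          
                   ┏━━━━━━━━━━━━━━━━━━━━━━
                   ┃ Terminal             
                   ┠──────────────────────
                   ┃-rw-r--r--  1 user gro
  ┏━━━━━━━━━━━━━━━━┃-rw-r--r--  1 user gro
  ┃ CheckboxTree   ┃drwxr-xr-x  1 user gro
  ┠────────────────┃drwxr-xr-x  1 user gro
  ┃ ┏━━━━━━━━━━━━━━━━━━━━━━━━━━━━━━━━━━━━━
  ┃ ┃ Calculator                          
  ┃ ┠─────────────────────────────────────
  ┃>┃                                     
  ┃ ┃┌───┬───┬───┬───┐                    
  ┃ ┃│ 7 │ 8 │ 9 │ ÷ │                    


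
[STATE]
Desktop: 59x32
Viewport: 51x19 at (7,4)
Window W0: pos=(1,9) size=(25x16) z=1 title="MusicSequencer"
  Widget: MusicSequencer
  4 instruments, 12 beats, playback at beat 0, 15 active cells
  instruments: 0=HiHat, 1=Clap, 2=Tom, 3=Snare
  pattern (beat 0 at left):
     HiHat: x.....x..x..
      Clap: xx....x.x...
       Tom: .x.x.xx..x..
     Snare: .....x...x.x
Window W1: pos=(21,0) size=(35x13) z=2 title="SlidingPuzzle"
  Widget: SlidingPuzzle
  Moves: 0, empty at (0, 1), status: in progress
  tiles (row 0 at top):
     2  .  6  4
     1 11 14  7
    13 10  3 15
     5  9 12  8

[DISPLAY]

              ┃│  2 │    │  6 │  4 │            ┃  
              ┃├────┼────┼────┼────┤            ┃  
              ┃│  1 │ 11 │ 14 │  7 │            ┃  
              ┃├────┼────┼────┼────┤            ┃  
              ┃│ 13 │ 10 │  3 │ 15 │            ┃  
━━━━━━━━━━━━━━┃├────┼────┼────┼────┤            ┃  
cSequencer    ┃│  5 │  9 │ 12 │  8 │            ┃  
──────────────┃└────┴────┴────┴────┘            ┃  
 ▼12345678901 ┗━━━━━━━━━━━━━━━━━━━━━━━━━━━━━━━━━┛  
t█·····█··█··     ┃                                
p██····█·█···     ┃                                
m·█·█·██··█··     ┃                                
e·····█···█·█     ┃                                
                  ┃                                
                  ┃                                
                  ┃                                
                  ┃                                
                  ┃                                
                  ┃                                


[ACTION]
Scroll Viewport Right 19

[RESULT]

             ┃│  2 │    │  6 │  4 │            ┃   
             ┃├────┼────┼────┼────┤            ┃   
             ┃│  1 │ 11 │ 14 │  7 │            ┃   
             ┃├────┼────┼────┼────┤            ┃   
             ┃│ 13 │ 10 │  3 │ 15 │            ┃   
━━━━━━━━━━━━━┃├────┼────┼────┼────┤            ┃   
Sequencer    ┃│  5 │  9 │ 12 │  8 │            ┃   
─────────────┃└────┴────┴────┴────┘            ┃   
▼12345678901 ┗━━━━━━━━━━━━━━━━━━━━━━━━━━━━━━━━━┛   
█·····█··█··     ┃                                 
██····█·█···     ┃                                 
·█·█·██··█··     ┃                                 
·····█···█·█     ┃                                 
                 ┃                                 
                 ┃                                 
                 ┃                                 
                 ┃                                 
                 ┃                                 
                 ┃                                 


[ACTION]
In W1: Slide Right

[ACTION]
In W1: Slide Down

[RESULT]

             ┃│    │  2 │  6 │  4 │            ┃   
             ┃├────┼────┼────┼────┤            ┃   
             ┃│  1 │ 11 │ 14 │  7 │            ┃   
             ┃├────┼────┼────┼────┤            ┃   
             ┃│ 13 │ 10 │  3 │ 15 │            ┃   
━━━━━━━━━━━━━┃├────┼────┼────┼────┤            ┃   
Sequencer    ┃│  5 │  9 │ 12 │  8 │            ┃   
─────────────┃└────┴────┴────┴────┘            ┃   
▼12345678901 ┗━━━━━━━━━━━━━━━━━━━━━━━━━━━━━━━━━┛   
█·····█··█··     ┃                                 
██····█·█···     ┃                                 
·█·█·██··█··     ┃                                 
·····█···█·█     ┃                                 
                 ┃                                 
                 ┃                                 
                 ┃                                 
                 ┃                                 
                 ┃                                 
                 ┃                                 


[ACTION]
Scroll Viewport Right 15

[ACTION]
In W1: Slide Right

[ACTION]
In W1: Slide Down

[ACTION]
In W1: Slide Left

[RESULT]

             ┃│  2 │    │  6 │  4 │            ┃   
             ┃├────┼────┼────┼────┤            ┃   
             ┃│  1 │ 11 │ 14 │  7 │            ┃   
             ┃├────┼────┼────┼────┤            ┃   
             ┃│ 13 │ 10 │  3 │ 15 │            ┃   
━━━━━━━━━━━━━┃├────┼────┼────┼────┤            ┃   
Sequencer    ┃│  5 │  9 │ 12 │  8 │            ┃   
─────────────┃└────┴────┴────┴────┘            ┃   
▼12345678901 ┗━━━━━━━━━━━━━━━━━━━━━━━━━━━━━━━━━┛   
█·····█··█··     ┃                                 
██····█·█···     ┃                                 
·█·█·██··█··     ┃                                 
·····█···█·█     ┃                                 
                 ┃                                 
                 ┃                                 
                 ┃                                 
                 ┃                                 
                 ┃                                 
                 ┃                                 


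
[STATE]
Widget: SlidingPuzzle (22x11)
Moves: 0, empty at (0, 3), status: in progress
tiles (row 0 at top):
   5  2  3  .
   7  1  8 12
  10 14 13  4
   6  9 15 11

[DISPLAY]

┌────┬────┬────┬────┐ 
│  5 │  2 │  3 │    │ 
├────┼────┼────┼────┤ 
│  7 │  1 │  8 │ 12 │ 
├────┼────┼────┼────┤ 
│ 10 │ 14 │ 13 │  4 │ 
├────┼────┼────┼────┤ 
│  6 │  9 │ 15 │ 11 │ 
└────┴────┴────┴────┘ 
Moves: 0              
                      


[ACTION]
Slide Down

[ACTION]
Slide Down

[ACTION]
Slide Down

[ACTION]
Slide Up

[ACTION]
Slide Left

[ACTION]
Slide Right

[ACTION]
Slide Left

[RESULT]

┌────┬────┬────┬────┐ 
│  5 │  2 │  3 │ 12 │ 
├────┼────┼────┼────┤ 
│  7 │  1 │  8 │    │ 
├────┼────┼────┼────┤ 
│ 10 │ 14 │ 13 │  4 │ 
├────┼────┼────┼────┤ 
│  6 │  9 │ 15 │ 11 │ 
└────┴────┴────┴────┘ 
Moves: 3              
                      


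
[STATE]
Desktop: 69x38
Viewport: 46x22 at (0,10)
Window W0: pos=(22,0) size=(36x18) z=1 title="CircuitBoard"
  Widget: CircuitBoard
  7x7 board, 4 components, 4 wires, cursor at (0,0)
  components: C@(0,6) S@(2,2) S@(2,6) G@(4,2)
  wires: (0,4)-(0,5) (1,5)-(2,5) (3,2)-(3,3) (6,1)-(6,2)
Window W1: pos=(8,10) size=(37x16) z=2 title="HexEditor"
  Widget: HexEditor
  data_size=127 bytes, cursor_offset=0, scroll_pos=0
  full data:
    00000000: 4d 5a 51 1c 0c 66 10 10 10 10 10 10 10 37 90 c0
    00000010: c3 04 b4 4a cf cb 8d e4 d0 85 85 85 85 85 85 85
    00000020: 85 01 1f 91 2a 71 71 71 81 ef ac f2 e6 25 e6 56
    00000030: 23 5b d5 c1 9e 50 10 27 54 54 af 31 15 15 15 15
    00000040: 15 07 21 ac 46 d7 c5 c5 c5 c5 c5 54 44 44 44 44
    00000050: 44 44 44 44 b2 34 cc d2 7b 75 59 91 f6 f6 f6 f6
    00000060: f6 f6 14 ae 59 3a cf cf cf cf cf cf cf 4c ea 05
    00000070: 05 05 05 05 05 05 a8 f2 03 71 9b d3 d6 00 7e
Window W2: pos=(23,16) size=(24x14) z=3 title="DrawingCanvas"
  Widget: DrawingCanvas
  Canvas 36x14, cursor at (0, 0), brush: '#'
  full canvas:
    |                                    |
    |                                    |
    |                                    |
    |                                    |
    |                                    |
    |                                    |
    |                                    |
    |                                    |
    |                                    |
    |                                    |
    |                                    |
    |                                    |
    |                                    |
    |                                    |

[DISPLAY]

        ┏━━━━━━━━━━━━━━━━━━━━━━━━━━━━━━━━━━━┓ 
        ┃ HexEditor                         ┃ 
        ┠───────────────────────────────────┨ 
        ┃00000000  4D 5a 51 1c 0c 66 10 10  ┃ 
        ┃00000010  c3 04 b4 4a cf cb 8d e4  ┃ 
        ┃00000020  85 01 1f 91 2a 71 71 71  ┃ 
        ┃00000030  23 5┏━━━━━━━━━━━━━━━━━━━━━━
        ┃00000040  15 0┃ DrawingCanvas        
        ┃00000050  44 4┠──────────────────────
        ┃00000060  f6 f┃+                     
        ┃00000070  05 0┃                      
        ┃              ┃                      
        ┃              ┃                      
        ┃              ┃                      
        ┃              ┃                      
        ┗━━━━━━━━━━━━━━┃                      
                       ┃                      
                       ┃                      
                       ┃                      
                       ┗━━━━━━━━━━━━━━━━━━━━━━
                                              
                                              


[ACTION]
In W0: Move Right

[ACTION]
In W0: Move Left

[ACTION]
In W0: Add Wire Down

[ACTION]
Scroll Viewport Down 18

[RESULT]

        ┃00000030  23 5┏━━━━━━━━━━━━━━━━━━━━━━
        ┃00000040  15 0┃ DrawingCanvas        
        ┃00000050  44 4┠──────────────────────
        ┃00000060  f6 f┃+                     
        ┃00000070  05 0┃                      
        ┃              ┃                      
        ┃              ┃                      
        ┃              ┃                      
        ┃              ┃                      
        ┗━━━━━━━━━━━━━━┃                      
                       ┃                      
                       ┃                      
                       ┃                      
                       ┗━━━━━━━━━━━━━━━━━━━━━━
                                              
                                              
                                              
                                              
                                              
                                              
                                              
                                              
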